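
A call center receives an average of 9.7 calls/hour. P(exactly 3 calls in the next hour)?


Poisson(λ=9.7): P(X=3) = e^(-λ)×λ^k/k!
= e^(-9.7) × 9.7^3 / 3!
≈ 6.128349505e-05 × 912.673 / 6 ≈ 0.009322

P(X=3) ≈ 0.009322 ≈ 0.93%


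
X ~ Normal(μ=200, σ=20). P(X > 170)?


z = (170-200)/20 = -1.5
P(X > 170) = 1 - P(Z ≤ -1.5) = 1 - 0.0668 = 0.9332

P(X > 170) ≈ 0.9332


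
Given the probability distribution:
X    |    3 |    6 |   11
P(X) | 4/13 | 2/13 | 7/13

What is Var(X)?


E[X] = 101/13
E[X²] = 955/13
Var(X) = E[X²] - (E[X])² = 955/13 - 10201/169 = 2214/169

Var(X) = 2214/169 ≈ 13.1006


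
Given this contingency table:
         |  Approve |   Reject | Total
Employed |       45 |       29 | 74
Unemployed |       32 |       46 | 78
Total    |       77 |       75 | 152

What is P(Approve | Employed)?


P(Approve | Employed) = 45/(45+29) = 45/74

P(Approve|Employed) = 45/74 ≈ 60.81%


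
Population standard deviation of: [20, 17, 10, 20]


Mean = 67/4
  (20-67/4)²=169/16
  (17-67/4)²=1/16
  (10-67/4)²=729/16
  (20-67/4)²=169/16
Σ(x-μ)² = 267/4
σ² = (267/4)/4 = 267/16

σ = √(267/16) ≈ 4.0850


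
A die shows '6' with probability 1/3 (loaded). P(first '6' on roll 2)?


Geometric: P(X=2) = (1-p)^(k-1)×p = (2/3)^1×1/3 = 2/9

P(X=2) = 2/9 ≈ 22.22%


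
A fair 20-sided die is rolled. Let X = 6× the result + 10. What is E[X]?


E[die] = (1+20)/2 = 21/2
E[X] = 6×21/2 + 10 = 73

E[X] = 73


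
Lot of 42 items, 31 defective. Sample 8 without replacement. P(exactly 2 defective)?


Hypergeometric: C(31,2)×C(11,6)/C(42,8)
= 465×462/118030185 = 682/374699

P(X=2) = 682/374699 ≈ 0.18%


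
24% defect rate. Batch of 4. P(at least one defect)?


P(all good) = (19/25)^4 = 130321/390625
P(≥1 defect) = 260304/390625

P = 260304/390625 ≈ 66.64%


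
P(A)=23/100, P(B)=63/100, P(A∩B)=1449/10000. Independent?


P(A)×P(B) = 1449/10000
P(A∩B) = 1449/10000
Equal ✓ → Independent

Yes, independent


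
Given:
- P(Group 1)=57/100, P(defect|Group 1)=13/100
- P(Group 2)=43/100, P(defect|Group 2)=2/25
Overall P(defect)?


P(B) = Σ P(B|Aᵢ)×P(Aᵢ)
  13/100×57/100 = 741/10000
  2/25×43/100 = 43/1250
Sum = 217/2000

P(defect) = 217/2000 ≈ 10.85%


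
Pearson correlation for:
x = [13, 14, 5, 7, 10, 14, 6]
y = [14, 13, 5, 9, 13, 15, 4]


n=7, Σx=69, Σy=73, Σxy=816, Σx²=771, Σy²=881
r = (7×816 - 69×73)/√((7×771 - 69²)(7×881 - 73²))
= 675/√(636×838) = 675/√532968 ≈ 675/730.0466 ≈ 0.9246

r ≈ 0.9246


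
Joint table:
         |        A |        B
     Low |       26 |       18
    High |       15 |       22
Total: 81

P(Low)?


P(Low) = (26+18)/81 = 44/81

P(Low) = 44/81 ≈ 54.32%


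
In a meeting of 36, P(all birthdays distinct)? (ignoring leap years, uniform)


P(all different) = Π(365-i)/365 for i=0..35
= (365/365)×(364/365)×...×(330/365)
= 0.167818

P ≈ 0.1678 ≈ 16.78%


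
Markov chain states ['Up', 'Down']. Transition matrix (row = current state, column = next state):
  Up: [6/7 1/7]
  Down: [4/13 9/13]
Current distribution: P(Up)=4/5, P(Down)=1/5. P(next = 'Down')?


P(next=Down) = Σᵢ P(now=i)×P(i→Down)
= 4/5×1/7 + 1/5×9/13
= 4/35 + 9/65 = 23/91

P = 23/91 ≈ 0.2527


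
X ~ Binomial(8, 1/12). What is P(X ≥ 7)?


P(X ≥ 7) = Σ P(X=i) for i=7..8
P(X=7) = 11/53747712
P(X=8) = 1/429981696
Sum = 89/429981696

P(X ≥ 7) = 89/429981696 ≈ 0.00%


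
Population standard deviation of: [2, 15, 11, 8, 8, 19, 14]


Mean = 77/7 = 11
  (2-11)²=81
  (15-11)²=16
  (11-11)²=0
  (8-11)²=9
  (8-11)²=9
  (19-11)²=64
  (14-11)²=9
Σ(x-μ)² = 188
σ² = 188/7

σ = √(188/7) ≈ 5.1824


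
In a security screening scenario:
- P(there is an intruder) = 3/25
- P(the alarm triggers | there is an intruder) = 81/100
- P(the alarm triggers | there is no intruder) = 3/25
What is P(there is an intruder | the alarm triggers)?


Using Bayes' theorem:
P(A|B) = P(B|A)·P(A) / P(B)

P(the alarm triggers) = 81/100 × 3/25 + 3/25 × 22/25
= 243/2500 + 66/625 = 507/2500

P(there is an intruder|the alarm triggers) = (243/2500) / (507/2500) = 81/169

P(there is an intruder|the alarm triggers) = 81/169 ≈ 47.93%


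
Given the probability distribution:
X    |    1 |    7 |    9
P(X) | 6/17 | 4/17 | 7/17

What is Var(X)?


E[X] = 97/17
E[X²] = 769/17
Var(X) = E[X²] - (E[X])² = 769/17 - 9409/289 = 3664/289

Var(X) = 3664/289 ≈ 12.6782


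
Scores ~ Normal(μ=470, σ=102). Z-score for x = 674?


z = (x - μ)/σ = (674 - 470)/102 = 2.0

z = 2.0


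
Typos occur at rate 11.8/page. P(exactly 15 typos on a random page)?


Poisson(λ=11.8): P(X=15) = e^(-λ)×λ^k/k!
= e^(-11.8) × 11.8^15 / 15!
≈ 7.504557915e-06 × 1.1973747886e+16 / 1307674368000 ≈ 0.068716

P(X=15) ≈ 0.068716 ≈ 6.87%


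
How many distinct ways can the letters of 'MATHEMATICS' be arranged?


Letters: 11, freq: {'M': 2, 'A': 2, 'T': 2, 'H': 1, 'E': 1, 'I': 1, 'C': 1, 'S': 1}
11!/(2!×2!×2!×1!×1!×1!×1!×1!) = 39916800/8 = 4989600

4989600


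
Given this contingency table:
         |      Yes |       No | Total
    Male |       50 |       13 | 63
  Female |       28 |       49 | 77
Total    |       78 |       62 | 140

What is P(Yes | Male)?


P(Yes | Male) = 50/(50+13) = 50/63

P(Yes|Male) = 50/63 ≈ 79.37%


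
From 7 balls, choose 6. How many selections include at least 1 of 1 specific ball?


Complement: C(7,6) - C(6,6) = 7 - 1 = 6

6


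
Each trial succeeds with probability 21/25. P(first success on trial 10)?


Geometric: P(X=10) = (1-p)^(k-1)×p = (4/25)^9×21/25 = 5505024/95367431640625

P(X=10) = 5505024/95367431640625 ≈ 0.00%


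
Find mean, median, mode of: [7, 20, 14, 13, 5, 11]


Sorted: [5, 7, 11, 13, 14, 20]
Mean = 70/6 = 35/3
Median = 12
Freq: {7: 1, 20: 1, 14: 1, 13: 1, 5: 1, 11: 1}
Mode: No mode

Mean=35/3, Median=12, Mode=No mode


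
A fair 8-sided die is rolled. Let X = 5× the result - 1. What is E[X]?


E[die] = (1+8)/2 = 9/2
E[X] = 5×9/2 - 1 = 43/2

E[X] = 43/2


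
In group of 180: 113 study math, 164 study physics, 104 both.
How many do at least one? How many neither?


|A∪B| = 113+164-104 = 173
Neither = 180-173 = 7

At least one: 173; Neither: 7


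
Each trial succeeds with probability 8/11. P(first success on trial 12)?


Geometric: P(X=12) = (1-p)^(k-1)×p = (3/11)^11×8/11 = 1417176/3138428376721

P(X=12) = 1417176/3138428376721 ≈ 0.00%


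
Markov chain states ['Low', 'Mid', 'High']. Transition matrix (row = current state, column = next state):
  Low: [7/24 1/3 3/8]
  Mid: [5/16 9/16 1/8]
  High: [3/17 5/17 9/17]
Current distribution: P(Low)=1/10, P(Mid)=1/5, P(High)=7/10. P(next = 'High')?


P(next=High) = Σᵢ P(now=i)×P(i→High)
= 1/10×3/8 + 1/5×1/8 + 7/10×9/17
= 3/80 + 1/40 + 63/170 = 589/1360

P = 589/1360 ≈ 0.4331


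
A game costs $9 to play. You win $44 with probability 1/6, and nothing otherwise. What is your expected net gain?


E[gain] = (44-9)×1/6 + (-9)×5/6
= 35/6 - 15/2 = -5/3

Expected net gain = $-5/3 ≈ $-1.67


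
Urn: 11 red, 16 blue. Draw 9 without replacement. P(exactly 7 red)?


Hypergeometric: C(11,7)×C(16,2)/C(27,9)
= 330×120/4686825 = 48/5681

P(X=7) = 48/5681 ≈ 0.84%


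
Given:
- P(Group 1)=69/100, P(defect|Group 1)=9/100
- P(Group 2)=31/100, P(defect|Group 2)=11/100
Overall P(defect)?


P(B) = Σ P(B|Aᵢ)×P(Aᵢ)
  9/100×69/100 = 621/10000
  11/100×31/100 = 341/10000
Sum = 481/5000

P(defect) = 481/5000 ≈ 9.62%


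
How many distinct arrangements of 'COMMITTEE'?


Letters: 9, freq: {'C': 1, 'O': 1, 'M': 2, 'I': 1, 'T': 2, 'E': 2}
9!/(1!×1!×2!×1!×2!×2!) = 362880/8 = 45360

45360


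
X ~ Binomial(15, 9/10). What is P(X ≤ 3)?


P(X ≤ 3) = Σ P(X=i) for i=0..3
P(X=0) = 1/1000000000000000
P(X=1) = 27/200000000000000
P(X=2) = 1701/200000000000000
P(X=3) = 66339/200000000000000
Sum = 21271/62500000000000

P(X ≤ 3) = 21271/62500000000000 ≈ 0.00%


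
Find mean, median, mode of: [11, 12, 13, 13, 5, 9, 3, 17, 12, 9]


Sorted: [3, 5, 9, 9, 11, 12, 12, 13, 13, 17]
Mean = 104/10 = 52/5
Median = 23/2
Freq: {11: 1, 12: 2, 13: 2, 5: 1, 9: 2, 3: 1, 17: 1}
Mode: [9, 12, 13]

Mean=52/5, Median=23/2, Mode=[9, 12, 13]


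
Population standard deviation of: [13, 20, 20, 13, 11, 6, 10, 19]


Mean = 112/8 = 14
  (13-14)²=1
  (20-14)²=36
  (20-14)²=36
  (13-14)²=1
  (11-14)²=9
  (6-14)²=64
  (10-14)²=16
  (19-14)²=25
Σ(x-μ)² = 188
σ² = 188/8 = 47/2

σ = √(47/2) ≈ 4.8477


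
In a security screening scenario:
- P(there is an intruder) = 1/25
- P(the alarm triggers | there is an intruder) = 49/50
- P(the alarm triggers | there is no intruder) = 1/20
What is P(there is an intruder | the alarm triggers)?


Using Bayes' theorem:
P(A|B) = P(B|A)·P(A) / P(B)

P(the alarm triggers) = 49/50 × 1/25 + 1/20 × 24/25
= 49/1250 + 6/125 = 109/1250

P(there is an intruder|the alarm triggers) = (49/1250) / (109/1250) = 49/109

P(there is an intruder|the alarm triggers) = 49/109 ≈ 44.95%


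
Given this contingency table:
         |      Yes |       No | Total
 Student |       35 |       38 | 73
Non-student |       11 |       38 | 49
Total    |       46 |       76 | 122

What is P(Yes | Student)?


P(Yes | Student) = 35/(35+38) = 35/73

P(Yes|Student) = 35/73 ≈ 47.95%


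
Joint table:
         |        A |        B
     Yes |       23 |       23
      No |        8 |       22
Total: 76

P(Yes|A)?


P(Yes|A) = 23/(23+8) = 23/31

P = 23/31 ≈ 74.19%


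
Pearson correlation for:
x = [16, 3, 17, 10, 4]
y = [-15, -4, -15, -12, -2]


n=5, Σx=50, Σy=-48, Σxy=-635, Σx²=670, Σy²=614
r = (5×(-635) - 50×(-48))/√((5×670 - 50²)(5×614 - (-48)²))
= -775/√(850×766) = -775/√651100 ≈ -775/806.9077 ≈ -0.9605

r ≈ -0.9605


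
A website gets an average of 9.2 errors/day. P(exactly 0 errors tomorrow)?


Poisson(λ=9.2): P(X=0) = e^(-λ)×λ^k/k!
= e^(-9.2) × 9.2^0 / 0!
≈ 0.0001010394018 × 1 / 1 ≈ 0.000101

P(X=0) ≈ 0.000101 ≈ 0.01%


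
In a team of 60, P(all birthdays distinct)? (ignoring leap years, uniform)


P(all different) = Π(365-i)/365 for i=0..59
= (365/365)×(364/365)×...×(306/365)
= 0.005877

P ≈ 0.0059 ≈ 0.59%


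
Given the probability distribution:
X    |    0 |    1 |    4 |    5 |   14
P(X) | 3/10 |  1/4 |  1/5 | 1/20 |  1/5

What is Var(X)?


E[X] = 41/10
E[X²] = 439/10
Var(X) = E[X²] - (E[X])² = 439/10 - 1681/100 = 2709/100

Var(X) = 2709/100 ≈ 27.0900


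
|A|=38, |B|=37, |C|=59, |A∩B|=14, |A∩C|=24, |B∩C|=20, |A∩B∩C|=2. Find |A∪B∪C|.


|A∪B∪C| = 38+37+59-14-24-20+2 = 78

|A∪B∪C| = 78


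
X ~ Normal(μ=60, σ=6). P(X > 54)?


z = (54-60)/6 = -1.0
P(X > 54) = 1 - P(Z ≤ -1.0) = 1 - 0.1587 = 0.8413

P(X > 54) ≈ 0.8413


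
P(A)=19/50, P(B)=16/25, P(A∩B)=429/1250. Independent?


P(A)×P(B) = 152/625
P(A∩B) = 429/1250
Not equal → NOT independent

No, not independent


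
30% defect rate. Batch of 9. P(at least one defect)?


P(all good) = (7/10)^9 = 40353607/1000000000
P(≥1 defect) = 959646393/1000000000

P = 959646393/1000000000 ≈ 95.96%


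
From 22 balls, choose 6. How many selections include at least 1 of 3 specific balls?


Complement: C(22,6) - C(19,6) = 74613 - 27132 = 47481

47481


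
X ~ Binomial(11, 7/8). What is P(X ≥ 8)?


P(X ≥ 8) = Σ P(X=i) for i=8..11
P(X=8) = 951192165/8589934592
P(X=9) = 2219448385/8589934592
P(X=10) = 3107227739/8589934592
P(X=11) = 1977326743/8589934592
Sum = 1031899379/1073741824

P(X ≥ 8) = 1031899379/1073741824 ≈ 96.10%


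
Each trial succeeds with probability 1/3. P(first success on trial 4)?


Geometric: P(X=4) = (1-p)^(k-1)×p = (2/3)^3×1/3 = 8/81

P(X=4) = 8/81 ≈ 9.88%


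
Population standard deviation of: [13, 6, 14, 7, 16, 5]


Mean = 61/6
  (13-61/6)²=289/36
  (6-61/6)²=625/36
  (14-61/6)²=529/36
  (7-61/6)²=361/36
  (16-61/6)²=1225/36
  (5-61/6)²=961/36
Σ(x-μ)² = 665/6
σ² = (665/6)/6 = 665/36

σ = √(665/36) ≈ 4.2979


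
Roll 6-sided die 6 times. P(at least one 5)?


P(no 5)^6 = (5/6)^6 = 15625/46656
P(≥1) = 1 - 15625/46656 = 31031/46656

P = 31031/46656 ≈ 66.51%


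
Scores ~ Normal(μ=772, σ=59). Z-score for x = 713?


z = (x - μ)/σ = (713 - 772)/59 = -1.0

z = -1.0


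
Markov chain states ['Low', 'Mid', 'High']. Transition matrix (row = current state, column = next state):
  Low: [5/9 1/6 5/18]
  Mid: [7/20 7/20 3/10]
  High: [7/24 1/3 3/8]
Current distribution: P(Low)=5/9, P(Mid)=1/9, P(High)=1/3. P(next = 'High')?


P(next=High) = Σᵢ P(now=i)×P(i→High)
= 5/9×5/18 + 1/9×3/10 + 1/3×3/8
= 25/162 + 1/30 + 1/8 = 1013/3240

P = 1013/3240 ≈ 0.3127


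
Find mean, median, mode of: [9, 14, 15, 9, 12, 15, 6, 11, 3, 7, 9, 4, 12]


Sorted: [3, 4, 6, 7, 9, 9, 9, 11, 12, 12, 14, 15, 15]
Mean = 126/13
Median = 9
Freq: {9: 3, 14: 1, 15: 2, 12: 2, 6: 1, 11: 1, 3: 1, 7: 1, 4: 1}
Mode: [9]

Mean=126/13, Median=9, Mode=9


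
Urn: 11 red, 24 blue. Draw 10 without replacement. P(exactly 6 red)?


Hypergeometric: C(11,6)×C(24,4)/C(35,10)
= 462×10626/183579396 = 5313/198679

P(X=6) = 5313/198679 ≈ 2.67%


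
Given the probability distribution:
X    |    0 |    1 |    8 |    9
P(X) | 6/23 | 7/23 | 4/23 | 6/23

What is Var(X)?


E[X] = 93/23
E[X²] = 749/23
Var(X) = E[X²] - (E[X])² = 749/23 - 8649/529 = 8578/529

Var(X) = 8578/529 ≈ 16.2155


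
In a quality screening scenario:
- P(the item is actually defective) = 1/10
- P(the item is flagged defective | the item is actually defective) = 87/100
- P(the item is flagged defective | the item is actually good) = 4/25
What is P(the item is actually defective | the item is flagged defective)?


Using Bayes' theorem:
P(A|B) = P(B|A)·P(A) / P(B)

P(the item is flagged defective) = 87/100 × 1/10 + 4/25 × 9/10
= 87/1000 + 18/125 = 231/1000

P(the item is actually defective|the item is flagged defective) = (87/1000) / (231/1000) = 29/77

P(the item is actually defective|the item is flagged defective) = 29/77 ≈ 37.66%


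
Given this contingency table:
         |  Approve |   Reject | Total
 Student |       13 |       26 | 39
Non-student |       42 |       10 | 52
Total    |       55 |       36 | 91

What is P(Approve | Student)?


P(Approve | Student) = 13/(13+26) = 13/39 = 1/3

P(Approve|Student) = 1/3 ≈ 33.33%


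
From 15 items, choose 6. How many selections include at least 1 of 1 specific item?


Complement: C(15,6) - C(14,6) = 5005 - 3003 = 2002

2002


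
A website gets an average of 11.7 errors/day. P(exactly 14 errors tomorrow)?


Poisson(λ=11.7): P(X=14) = e^(-λ)×λ^k/k!
= e^(-11.7) × 11.7^14 / 14!
≈ 8.293819161e-06 × 9.00745423927e+14 / 87178291200 ≈ 0.085694

P(X=14) ≈ 0.085694 ≈ 8.57%


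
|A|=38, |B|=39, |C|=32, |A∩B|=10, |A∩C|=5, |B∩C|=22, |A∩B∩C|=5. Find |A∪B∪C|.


|A∪B∪C| = 38+39+32-10-5-22+5 = 77

|A∪B∪C| = 77


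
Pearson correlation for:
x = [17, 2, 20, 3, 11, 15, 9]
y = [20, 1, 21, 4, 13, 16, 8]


n=7, Σx=77, Σy=83, Σxy=1229, Σx²=1129, Σy²=1347
r = (7×1229 - 77×83)/√((7×1129 - 77²)(7×1347 - 83²))
= 2212/√(1974×2540) = 2212/√5013960 ≈ 2212/2239.1874 ≈ 0.9879

r ≈ 0.9879


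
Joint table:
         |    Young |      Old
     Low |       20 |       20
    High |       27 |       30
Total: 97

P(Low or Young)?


P(Low∨Young) = P(Low) + P(Young) - P(Low∧Young)
= (40 + 47 - 20)/97 = 67/97

P = 67/97 ≈ 69.07%


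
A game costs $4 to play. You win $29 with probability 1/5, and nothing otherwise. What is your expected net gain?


E[gain] = (29-4)×1/5 + (-4)×4/5
= 5 - 16/5 = 9/5

Expected net gain = $9/5 ≈ $1.80


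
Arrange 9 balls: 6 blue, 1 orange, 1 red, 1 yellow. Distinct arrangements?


9!/(6!×1!×1!×1!) = 504

504


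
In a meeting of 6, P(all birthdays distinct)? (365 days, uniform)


P(all different) = Π(365-i)/365 for i=0..5
= (365/365)×(364/365)×...×(360/365)
= 0.959538

P ≈ 0.9595 ≈ 95.95%


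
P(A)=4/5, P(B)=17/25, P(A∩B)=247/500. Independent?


P(A)×P(B) = 68/125
P(A∩B) = 247/500
Not equal → NOT independent

No, not independent


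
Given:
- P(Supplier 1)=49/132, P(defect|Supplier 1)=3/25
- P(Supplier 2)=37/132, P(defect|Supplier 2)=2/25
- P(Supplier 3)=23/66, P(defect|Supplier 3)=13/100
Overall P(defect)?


P(B) = Σ P(B|Aᵢ)×P(Aᵢ)
  3/25×49/132 = 49/1100
  2/25×37/132 = 37/1650
  13/100×23/66 = 299/6600
Sum = 247/2200

P(defect) = 247/2200 ≈ 11.23%


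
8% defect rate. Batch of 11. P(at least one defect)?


P(all good) = (23/25)^11 = 952809757913927/2384185791015625
P(≥1 defect) = 1431376033101698/2384185791015625

P = 1431376033101698/2384185791015625 ≈ 60.04%


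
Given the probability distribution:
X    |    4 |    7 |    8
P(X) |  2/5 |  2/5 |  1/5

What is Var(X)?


E[X] = 6
E[X²] = 194/5
Var(X) = E[X²] - (E[X])² = 194/5 - 36 = 14/5

Var(X) = 14/5 ≈ 2.8000


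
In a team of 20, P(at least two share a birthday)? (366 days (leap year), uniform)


P(all different) = Π(366-i)/366 for i=0..19
= 0.589430
P(match) = 1 - 0.589430 = 0.410570

P ≈ 0.4106 ≈ 41.06%


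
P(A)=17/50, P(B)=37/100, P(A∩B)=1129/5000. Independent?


P(A)×P(B) = 629/5000
P(A∩B) = 1129/5000
Not equal → NOT independent

No, not independent


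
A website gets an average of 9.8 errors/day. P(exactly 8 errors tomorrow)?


Poisson(λ=9.8): P(X=8) = e^(-λ)×λ^k/k!
= e^(-9.8) × 9.8^8 / 8!
≈ 5.545159943e-05 × 85076302.2582 / 40320 ≈ 0.117004

P(X=8) ≈ 0.117004 ≈ 11.70%


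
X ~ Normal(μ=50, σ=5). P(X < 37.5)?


z = (37.5-50)/5 = -2.5
P(Z < -2.5) = 0.0062

P(X < 37.5) ≈ 0.0062


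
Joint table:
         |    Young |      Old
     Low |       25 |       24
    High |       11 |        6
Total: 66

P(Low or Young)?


P(Low∨Young) = P(Low) + P(Young) - P(Low∧Young)
= (49 + 36 - 25)/66 = 60/66 = 10/11

P = 10/11 ≈ 90.91%


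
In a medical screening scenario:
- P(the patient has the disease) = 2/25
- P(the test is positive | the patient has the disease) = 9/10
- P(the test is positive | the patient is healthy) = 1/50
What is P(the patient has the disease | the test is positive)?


Using Bayes' theorem:
P(A|B) = P(B|A)·P(A) / P(B)

P(the test is positive) = 9/10 × 2/25 + 1/50 × 23/25
= 9/125 + 23/1250 = 113/1250

P(the patient has the disease|the test is positive) = (9/125) / (113/1250) = 90/113

P(the patient has the disease|the test is positive) = 90/113 ≈ 79.65%


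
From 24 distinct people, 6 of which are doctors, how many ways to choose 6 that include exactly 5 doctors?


Choose 5 of the 6 doctors and 1 of the other 18 people:
C(6,5)×C(18,1) = 6×18 = 108

108


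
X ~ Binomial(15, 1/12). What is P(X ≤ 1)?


P(X ≤ 1) = Σ P(X=i) for i=0..1
P(X=0) = 4177248169415651/15407021574586368
P(X=1) = 1898749167916205/5135673858195456
Sum = 4936747836582133/7703510787293184

P(X ≤ 1) = 4936747836582133/7703510787293184 ≈ 64.08%


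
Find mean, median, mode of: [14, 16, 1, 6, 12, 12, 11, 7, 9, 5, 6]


Sorted: [1, 5, 6, 6, 7, 9, 11, 12, 12, 14, 16]
Mean = 99/11 = 9
Median = 9
Freq: {14: 1, 16: 1, 1: 1, 6: 2, 12: 2, 11: 1, 7: 1, 9: 1, 5: 1}
Mode: [6, 12]

Mean=9, Median=9, Mode=[6, 12]


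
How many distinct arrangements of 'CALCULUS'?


Letters: 8, freq: {'C': 2, 'A': 1, 'L': 2, 'U': 2, 'S': 1}
8!/(2!×1!×2!×2!×1!) = 40320/8 = 5040

5040


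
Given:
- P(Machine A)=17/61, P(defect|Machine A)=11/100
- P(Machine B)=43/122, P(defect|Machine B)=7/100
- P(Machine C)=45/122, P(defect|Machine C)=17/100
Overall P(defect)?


P(B) = Σ P(B|Aᵢ)×P(Aᵢ)
  11/100×17/61 = 187/6100
  7/100×43/122 = 301/12200
  17/100×45/122 = 153/2440
Sum = 36/305

P(defect) = 36/305 ≈ 11.80%


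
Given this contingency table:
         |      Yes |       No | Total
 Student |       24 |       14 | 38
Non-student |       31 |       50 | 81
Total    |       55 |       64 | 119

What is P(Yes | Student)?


P(Yes | Student) = 24/(24+14) = 24/38 = 12/19

P(Yes|Student) = 12/19 ≈ 63.16%


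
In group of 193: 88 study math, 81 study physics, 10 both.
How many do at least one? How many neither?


|A∪B| = 88+81-10 = 159
Neither = 193-159 = 34

At least one: 159; Neither: 34


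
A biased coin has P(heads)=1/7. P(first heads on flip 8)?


Geometric: P(X=8) = (1-p)^(k-1)×p = (6/7)^7×1/7 = 279936/5764801

P(X=8) = 279936/5764801 ≈ 4.86%


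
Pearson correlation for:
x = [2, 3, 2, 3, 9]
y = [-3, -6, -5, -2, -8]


n=5, Σx=19, Σy=-24, Σxy=-112, Σx²=107, Σy²=138
r = (5×(-112) - 19×(-24))/√((5×107 - 19²)(5×138 - (-24)²))
= -104/√(174×114) = -104/√19836 ≈ -104/140.8403 ≈ -0.7384

r ≈ -0.7384


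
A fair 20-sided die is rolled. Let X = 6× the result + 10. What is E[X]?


E[die] = (1+20)/2 = 21/2
E[X] = 6×21/2 + 10 = 73

E[X] = 73


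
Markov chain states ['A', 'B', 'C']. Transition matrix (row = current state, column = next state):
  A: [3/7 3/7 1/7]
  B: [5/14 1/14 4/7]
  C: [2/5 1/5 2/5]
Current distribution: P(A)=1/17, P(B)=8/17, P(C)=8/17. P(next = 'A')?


P(next=A) = Σᵢ P(now=i)×P(i→A)
= 1/17×3/7 + 8/17×5/14 + 8/17×2/5
= 3/119 + 20/119 + 16/85 = 227/595

P = 227/595 ≈ 0.3815


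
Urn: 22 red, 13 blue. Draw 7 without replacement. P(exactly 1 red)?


Hypergeometric: C(22,1)×C(13,6)/C(35,7)
= 22×1716/6724520 = 429/76415

P(X=1) = 429/76415 ≈ 0.56%


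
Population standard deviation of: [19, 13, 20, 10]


Mean = 62/4 = 31/2
  (19-31/2)²=49/4
  (13-31/2)²=25/4
  (20-31/2)²=81/4
  (10-31/2)²=121/4
Σ(x-μ)² = 69
σ² = 69/4

σ = √(69/4) ≈ 4.1533


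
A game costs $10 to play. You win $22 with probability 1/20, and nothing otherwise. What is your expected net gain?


E[gain] = (22-10)×1/20 + (-10)×19/20
= 3/5 - 19/2 = -89/10

Expected net gain = $-89/10 ≈ $-8.90


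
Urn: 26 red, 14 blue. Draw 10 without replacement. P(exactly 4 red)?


Hypergeometric: C(26,4)×C(14,6)/C(40,10)
= 14950×3003/847660528 = 156975/2963848

P(X=4) = 156975/2963848 ≈ 5.30%


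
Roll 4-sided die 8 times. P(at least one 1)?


P(no 1)^8 = (3/4)^8 = 6561/65536
P(≥1) = 1 - 6561/65536 = 58975/65536

P = 58975/65536 ≈ 89.99%


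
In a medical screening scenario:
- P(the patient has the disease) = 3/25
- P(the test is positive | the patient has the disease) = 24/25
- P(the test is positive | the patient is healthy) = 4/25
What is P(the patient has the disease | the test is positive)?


Using Bayes' theorem:
P(A|B) = P(B|A)·P(A) / P(B)

P(the test is positive) = 24/25 × 3/25 + 4/25 × 22/25
= 72/625 + 88/625 = 32/125

P(the patient has the disease|the test is positive) = (72/625) / (32/125) = 9/20

P(the patient has the disease|the test is positive) = 9/20 ≈ 45.00%


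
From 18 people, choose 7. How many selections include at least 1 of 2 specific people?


Complement: C(18,7) - C(16,7) = 31824 - 11440 = 20384

20384


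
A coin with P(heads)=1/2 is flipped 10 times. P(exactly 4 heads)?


Binomial: P(X=4) = C(10,4)×p^4×(1-p)^6
= 210 × 1/16 × 1/64 = 105/512

P(X=4) = 105/512 ≈ 20.51%


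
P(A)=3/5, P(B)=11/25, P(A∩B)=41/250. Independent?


P(A)×P(B) = 33/125
P(A∩B) = 41/250
Not equal → NOT independent

No, not independent


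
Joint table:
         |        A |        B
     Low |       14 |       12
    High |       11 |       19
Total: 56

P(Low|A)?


P(Low|A) = 14/(14+11) = 14/25

P = 14/25 ≈ 56.00%


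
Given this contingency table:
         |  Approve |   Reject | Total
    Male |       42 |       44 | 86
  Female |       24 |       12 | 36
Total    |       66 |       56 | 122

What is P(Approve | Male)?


P(Approve | Male) = 42/(42+44) = 42/86 = 21/43

P(Approve|Male) = 21/43 ≈ 48.84%


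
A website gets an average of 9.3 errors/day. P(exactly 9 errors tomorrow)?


Poisson(λ=9.3): P(X=9) = e^(-λ)×λ^k/k!
= e^(-9.3) × 9.3^9 / 9!
≈ 9.142423148e-05 × 520411082.988 / 362880 ≈ 0.131113

P(X=9) ≈ 0.131113 ≈ 13.11%


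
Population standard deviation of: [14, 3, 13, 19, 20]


Mean = 69/5
  (14-69/5)²=1/25
  (3-69/5)²=2916/25
  (13-69/5)²=16/25
  (19-69/5)²=676/25
  (20-69/5)²=961/25
Σ(x-μ)² = 914/5
σ² = (914/5)/5 = 914/25

σ = √(914/25) ≈ 6.0465


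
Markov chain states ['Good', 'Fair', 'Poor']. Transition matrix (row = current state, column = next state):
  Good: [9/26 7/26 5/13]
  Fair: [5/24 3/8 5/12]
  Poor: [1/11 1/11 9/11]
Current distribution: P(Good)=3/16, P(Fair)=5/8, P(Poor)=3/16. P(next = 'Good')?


P(next=Good) = Σᵢ P(now=i)×P(i→Good)
= 3/16×9/26 + 5/8×5/24 + 3/16×1/11
= 27/416 + 25/192 + 3/176 = 5825/27456

P = 5825/27456 ≈ 0.2122


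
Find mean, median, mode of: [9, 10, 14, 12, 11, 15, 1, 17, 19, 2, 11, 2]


Sorted: [1, 2, 2, 9, 10, 11, 11, 12, 14, 15, 17, 19]
Mean = 123/12 = 41/4
Median = 11
Freq: {9: 1, 10: 1, 14: 1, 12: 1, 11: 2, 15: 1, 1: 1, 17: 1, 19: 1, 2: 2}
Mode: [2, 11]

Mean=41/4, Median=11, Mode=[2, 11]


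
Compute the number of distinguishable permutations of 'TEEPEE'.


Letters: 6, freq: {'T': 1, 'E': 4, 'P': 1}
6!/(1!×4!×1!) = 720/24 = 30

30


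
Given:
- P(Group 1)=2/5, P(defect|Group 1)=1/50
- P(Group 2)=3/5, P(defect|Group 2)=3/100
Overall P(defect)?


P(B) = Σ P(B|Aᵢ)×P(Aᵢ)
  1/50×2/5 = 1/125
  3/100×3/5 = 9/500
Sum = 13/500

P(defect) = 13/500 ≈ 2.60%


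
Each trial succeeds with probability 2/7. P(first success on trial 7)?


Geometric: P(X=7) = (1-p)^(k-1)×p = (5/7)^6×2/7 = 31250/823543

P(X=7) = 31250/823543 ≈ 3.79%


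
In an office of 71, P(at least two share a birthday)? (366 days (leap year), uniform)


P(all different) = Π(366-i)/366 for i=0..70
= 0.000694
P(match) = 1 - 0.000694 = 0.999306

P ≈ 0.9993 ≈ 99.93%


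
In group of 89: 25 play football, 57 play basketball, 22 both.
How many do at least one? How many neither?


|A∪B| = 25+57-22 = 60
Neither = 89-60 = 29

At least one: 60; Neither: 29


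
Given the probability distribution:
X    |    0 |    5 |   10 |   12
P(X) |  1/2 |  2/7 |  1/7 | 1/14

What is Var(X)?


E[X] = 26/7
E[X²] = 222/7
Var(X) = E[X²] - (E[X])² = 222/7 - 676/49 = 878/49

Var(X) = 878/49 ≈ 17.9184


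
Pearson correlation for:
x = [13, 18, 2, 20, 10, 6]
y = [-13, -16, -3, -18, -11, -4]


n=6, Σx=69, Σy=-65, Σxy=-957, Σx²=1033, Σy²=895
r = (6×(-957) - 69×(-65))/√((6×1033 - 69²)(6×895 - (-65)²))
= -1257/√(1437×1145) = -1257/√1645365 ≈ -1257/1282.7178 ≈ -0.9800

r ≈ -0.9800


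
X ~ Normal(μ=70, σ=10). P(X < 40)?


z = (40-70)/10 = -3.0
P(Z < -3.0) = 0.0013

P(X < 40) ≈ 0.0013


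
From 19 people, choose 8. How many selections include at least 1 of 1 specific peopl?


Complement: C(19,8) - C(18,8) = 75582 - 43758 = 31824

31824


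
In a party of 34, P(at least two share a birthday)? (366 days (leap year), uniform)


P(all different) = Π(366-i)/366 for i=0..33
= 0.205601
P(match) = 1 - 0.205601 = 0.794399

P ≈ 0.7944 ≈ 79.44%


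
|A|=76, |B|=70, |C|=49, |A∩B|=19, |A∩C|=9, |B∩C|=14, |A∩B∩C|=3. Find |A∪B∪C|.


|A∪B∪C| = 76+70+49-19-9-14+3 = 156

|A∪B∪C| = 156


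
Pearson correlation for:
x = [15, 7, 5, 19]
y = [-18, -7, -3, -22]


n=4, Σx=46, Σy=-50, Σxy=-752, Σx²=660, Σy²=866
r = (4×(-752) - 46×(-50))/√((4×660 - 46²)(4×866 - (-50)²))
= -708/√(524×964) = -708/√505136 ≈ -708/710.7292 ≈ -0.9962

r ≈ -0.9962


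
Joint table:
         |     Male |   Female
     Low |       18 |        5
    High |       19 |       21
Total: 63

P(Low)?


P(Low) = (18+5)/63 = 23/63

P(Low) = 23/63 ≈ 36.51%


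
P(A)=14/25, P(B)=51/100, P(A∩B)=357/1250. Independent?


P(A)×P(B) = 357/1250
P(A∩B) = 357/1250
Equal ✓ → Independent

Yes, independent


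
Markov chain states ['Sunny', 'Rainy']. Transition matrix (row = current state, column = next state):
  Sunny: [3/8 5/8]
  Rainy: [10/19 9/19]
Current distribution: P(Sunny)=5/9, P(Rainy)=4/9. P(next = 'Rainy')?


P(next=Rainy) = Σᵢ P(now=i)×P(i→Rainy)
= 5/9×5/8 + 4/9×9/19
= 25/72 + 4/19 = 763/1368

P = 763/1368 ≈ 0.5577


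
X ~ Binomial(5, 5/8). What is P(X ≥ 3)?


P(X ≥ 3) = Σ P(X=i) for i=3..5
P(X=3) = 5625/16384
P(X=4) = 9375/32768
P(X=5) = 3125/32768
Sum = 11875/16384

P(X ≥ 3) = 11875/16384 ≈ 72.48%


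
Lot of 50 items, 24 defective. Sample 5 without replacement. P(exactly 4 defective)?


Hypergeometric: C(24,4)×C(26,1)/C(50,5)
= 10626×26/2118760 = 429/3290

P(X=4) = 429/3290 ≈ 13.04%


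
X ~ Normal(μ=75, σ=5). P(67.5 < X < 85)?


z₁=(67.5-75)/5=-1.5, z₂=(85-75)/5=2.0
P = Φ(2.0) - Φ(-1.5) = 0.977250 - 0.066807 = 0.910443 ≈ 0.9104

P(67.5 < X < 85) ≈ 0.9104


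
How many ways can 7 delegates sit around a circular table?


Circular arrangements of 7 distinct objects: fix one position to break rotational symmetry.
(n-1)! = 6! = 720

720


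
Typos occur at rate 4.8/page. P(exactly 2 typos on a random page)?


Poisson(λ=4.8): P(X=2) = e^(-λ)×λ^k/k!
= e^(-4.8) × 4.8^2 / 2!
≈ 0.008229747049 × 23.04 / 2 ≈ 0.094807

P(X=2) ≈ 0.094807 ≈ 9.48%


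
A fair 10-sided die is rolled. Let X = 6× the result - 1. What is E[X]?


E[die] = (1+10)/2 = 11/2
E[X] = 6×11/2 - 1 = 32

E[X] = 32


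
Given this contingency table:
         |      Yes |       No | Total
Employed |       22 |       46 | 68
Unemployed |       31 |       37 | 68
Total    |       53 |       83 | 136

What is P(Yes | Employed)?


P(Yes | Employed) = 22/(22+46) = 22/68 = 11/34

P(Yes|Employed) = 11/34 ≈ 32.35%


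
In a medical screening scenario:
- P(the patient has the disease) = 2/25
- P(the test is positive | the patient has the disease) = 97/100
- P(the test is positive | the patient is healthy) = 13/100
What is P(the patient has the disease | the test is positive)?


Using Bayes' theorem:
P(A|B) = P(B|A)·P(A) / P(B)

P(the test is positive) = 97/100 × 2/25 + 13/100 × 23/25
= 97/1250 + 299/2500 = 493/2500

P(the patient has the disease|the test is positive) = (97/1250) / (493/2500) = 194/493

P(the patient has the disease|the test is positive) = 194/493 ≈ 39.35%


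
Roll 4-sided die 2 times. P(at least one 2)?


P(no 2)^2 = (3/4)^2 = 9/16
P(≥1) = 1 - 9/16 = 7/16

P = 7/16 ≈ 43.75%


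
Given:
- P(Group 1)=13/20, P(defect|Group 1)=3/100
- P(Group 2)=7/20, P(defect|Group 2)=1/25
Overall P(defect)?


P(B) = Σ P(B|Aᵢ)×P(Aᵢ)
  3/100×13/20 = 39/2000
  1/25×7/20 = 7/500
Sum = 67/2000

P(defect) = 67/2000 ≈ 3.35%


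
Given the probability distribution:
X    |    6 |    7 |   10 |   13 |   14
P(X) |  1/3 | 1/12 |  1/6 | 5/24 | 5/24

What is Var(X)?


E[X] = 79/8
E[X²] = 2611/24
Var(X) = E[X²] - (E[X])² = 2611/24 - 6241/64 = 2165/192

Var(X) = 2165/192 ≈ 11.2760


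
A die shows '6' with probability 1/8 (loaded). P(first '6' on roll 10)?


Geometric: P(X=10) = (1-p)^(k-1)×p = (7/8)^9×1/8 = 40353607/1073741824

P(X=10) = 40353607/1073741824 ≈ 3.76%


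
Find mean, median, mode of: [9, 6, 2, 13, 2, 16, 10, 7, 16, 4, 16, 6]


Sorted: [2, 2, 4, 6, 6, 7, 9, 10, 13, 16, 16, 16]
Mean = 107/12
Median = 8
Freq: {9: 1, 6: 2, 2: 2, 13: 1, 16: 3, 10: 1, 7: 1, 4: 1}
Mode: [16]

Mean=107/12, Median=8, Mode=16


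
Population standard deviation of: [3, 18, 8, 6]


Mean = 35/4
  (3-35/4)²=529/16
  (18-35/4)²=1369/16
  (8-35/4)²=9/16
  (6-35/4)²=121/16
Σ(x-μ)² = 507/4
σ² = (507/4)/4 = 507/16

σ = √(507/16) ≈ 5.6292


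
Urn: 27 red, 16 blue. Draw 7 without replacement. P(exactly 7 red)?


Hypergeometric: C(27,7)×C(16,0)/C(43,7)
= 888030×1/32224114 = 34155/1239389

P(X=7) = 34155/1239389 ≈ 2.76%


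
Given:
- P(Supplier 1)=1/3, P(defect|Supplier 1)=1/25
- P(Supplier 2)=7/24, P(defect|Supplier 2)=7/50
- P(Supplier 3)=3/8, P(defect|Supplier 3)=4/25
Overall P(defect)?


P(B) = Σ P(B|Aᵢ)×P(Aᵢ)
  1/25×1/3 = 1/75
  7/50×7/24 = 49/1200
  4/25×3/8 = 3/50
Sum = 137/1200

P(defect) = 137/1200 ≈ 11.42%


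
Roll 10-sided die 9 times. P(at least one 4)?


P(no 4)^9 = (9/10)^9 = 387420489/1000000000
P(≥1) = 1 - 387420489/1000000000 = 612579511/1000000000

P = 612579511/1000000000 ≈ 61.26%


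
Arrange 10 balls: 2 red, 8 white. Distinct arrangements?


10!/(2!×8!) = 45

45


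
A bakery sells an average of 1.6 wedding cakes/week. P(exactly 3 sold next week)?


Poisson(λ=1.6): P(X=3) = e^(-λ)×λ^k/k!
= e^(-1.6) × 1.6^3 / 3!
≈ 0.201896518 × 4.096 / 6 ≈ 0.137828

P(X=3) ≈ 0.137828 ≈ 13.78%


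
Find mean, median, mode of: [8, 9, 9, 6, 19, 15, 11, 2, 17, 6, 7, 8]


Sorted: [2, 6, 6, 7, 8, 8, 9, 9, 11, 15, 17, 19]
Mean = 117/12 = 39/4
Median = 17/2
Freq: {8: 2, 9: 2, 6: 2, 19: 1, 15: 1, 11: 1, 2: 1, 17: 1, 7: 1}
Mode: [6, 8, 9]

Mean=39/4, Median=17/2, Mode=[6, 8, 9]


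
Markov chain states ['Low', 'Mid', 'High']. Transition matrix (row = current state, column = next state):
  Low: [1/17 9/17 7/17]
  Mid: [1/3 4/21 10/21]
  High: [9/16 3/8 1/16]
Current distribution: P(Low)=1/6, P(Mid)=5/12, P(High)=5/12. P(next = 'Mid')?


P(next=Mid) = Σᵢ P(now=i)×P(i→Mid)
= 1/6×9/17 + 5/12×4/21 + 5/12×3/8
= 3/34 + 5/63 + 5/32 = 11099/34272

P = 11099/34272 ≈ 0.3239


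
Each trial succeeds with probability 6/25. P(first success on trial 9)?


Geometric: P(X=9) = (1-p)^(k-1)×p = (19/25)^8×6/25 = 101901378246/3814697265625

P(X=9) = 101901378246/3814697265625 ≈ 2.67%


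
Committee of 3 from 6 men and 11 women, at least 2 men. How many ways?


Count by #men:
  2M,1W: C(6,2)×C(11,1)=165
  3M,0W: C(6,3)×C(11,0)=20
Total = 185

185


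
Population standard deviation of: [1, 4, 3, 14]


Mean = 22/4 = 11/2
  (1-11/2)²=81/4
  (4-11/2)²=9/4
  (3-11/2)²=25/4
  (14-11/2)²=289/4
Σ(x-μ)² = 101
σ² = 101/4

σ = √(101/4) ≈ 5.0249


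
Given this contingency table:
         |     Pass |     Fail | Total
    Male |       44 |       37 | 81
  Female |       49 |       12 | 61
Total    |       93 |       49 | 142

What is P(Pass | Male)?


P(Pass | Male) = 44/(44+37) = 44/81

P(Pass|Male) = 44/81 ≈ 54.32%


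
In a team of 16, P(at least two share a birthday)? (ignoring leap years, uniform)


P(all different) = Π(365-i)/365 for i=0..15
= 0.716396
P(match) = 1 - 0.716396 = 0.283604

P ≈ 0.2836 ≈ 28.36%


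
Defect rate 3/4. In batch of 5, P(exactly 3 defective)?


Binomial: P(X=3) = C(5,3)×p^3×(1-p)^2
= 10 × 27/64 × 1/16 = 135/512

P(X=3) = 135/512 ≈ 26.37%


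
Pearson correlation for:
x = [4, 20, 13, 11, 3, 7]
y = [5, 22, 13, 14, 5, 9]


n=6, Σx=58, Σy=68, Σxy=861, Σx²=764, Σy²=980
r = (6×861 - 58×68)/√((6×764 - 58²)(6×980 - 68²))
= 1222/√(1220×1256) = 1222/√1532320 ≈ 1222/1237.8691 ≈ 0.9872

r ≈ 0.9872


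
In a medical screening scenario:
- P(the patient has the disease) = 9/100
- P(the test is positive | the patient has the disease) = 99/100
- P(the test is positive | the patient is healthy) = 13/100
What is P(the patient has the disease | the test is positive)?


Using Bayes' theorem:
P(A|B) = P(B|A)·P(A) / P(B)

P(the test is positive) = 99/100 × 9/100 + 13/100 × 91/100
= 891/10000 + 1183/10000 = 1037/5000

P(the patient has the disease|the test is positive) = (891/10000) / (1037/5000) = 891/2074

P(the patient has the disease|the test is positive) = 891/2074 ≈ 42.96%


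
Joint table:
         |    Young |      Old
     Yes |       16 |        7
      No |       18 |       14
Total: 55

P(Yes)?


P(Yes) = (16+7)/55 = 23/55

P(Yes) = 23/55 ≈ 41.82%


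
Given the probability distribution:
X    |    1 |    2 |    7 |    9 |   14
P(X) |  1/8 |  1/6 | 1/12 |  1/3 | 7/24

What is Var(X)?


E[X] = 65/8
E[X²] = 2137/24
Var(X) = E[X²] - (E[X])² = 2137/24 - 4225/64 = 4421/192

Var(X) = 4421/192 ≈ 23.0260


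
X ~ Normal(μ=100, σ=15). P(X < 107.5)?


z = (107.5-100)/15 = 0.5
P(Z < 0.5) = 0.6915

P(X < 107.5) ≈ 0.6915


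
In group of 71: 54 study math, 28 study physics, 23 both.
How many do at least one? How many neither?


|A∪B| = 54+28-23 = 59
Neither = 71-59 = 12

At least one: 59; Neither: 12


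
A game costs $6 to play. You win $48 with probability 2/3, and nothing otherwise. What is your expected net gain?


E[gain] = (48-6)×2/3 + (-6)×1/3
= 28 - 2 = 26

Expected net gain = $26 ≈ $26.00


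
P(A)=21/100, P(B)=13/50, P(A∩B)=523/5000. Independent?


P(A)×P(B) = 273/5000
P(A∩B) = 523/5000
Not equal → NOT independent

No, not independent


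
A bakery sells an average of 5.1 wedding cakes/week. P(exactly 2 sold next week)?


Poisson(λ=5.1): P(X=2) = e^(-λ)×λ^k/k!
= e^(-5.1) × 5.1^2 / 2!
≈ 0.006096746566 × 26.01 / 2 ≈ 0.079288

P(X=2) ≈ 0.079288 ≈ 7.93%


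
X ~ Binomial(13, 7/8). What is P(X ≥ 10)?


P(X ≥ 10) = Σ P(X=i) for i=10..13
P(X=10) = 40393960607/274877906944
P(X=11) = 77115742977/274877906944
P(X=12) = 179936733613/549755813888
P(X=13) = 96889010407/549755813888
Sum = 127961287797/137438953472

P(X ≥ 10) = 127961287797/137438953472 ≈ 93.10%


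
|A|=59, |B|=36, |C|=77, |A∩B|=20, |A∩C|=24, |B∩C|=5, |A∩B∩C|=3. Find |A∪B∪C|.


|A∪B∪C| = 59+36+77-20-24-5+3 = 126

|A∪B∪C| = 126


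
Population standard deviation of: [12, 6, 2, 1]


Mean = 21/4
  (12-21/4)²=729/16
  (6-21/4)²=9/16
  (2-21/4)²=169/16
  (1-21/4)²=289/16
Σ(x-μ)² = 299/4
σ² = (299/4)/4 = 299/16

σ = √(299/16) ≈ 4.3229


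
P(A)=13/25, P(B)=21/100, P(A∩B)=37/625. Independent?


P(A)×P(B) = 273/2500
P(A∩B) = 37/625
Not equal → NOT independent

No, not independent


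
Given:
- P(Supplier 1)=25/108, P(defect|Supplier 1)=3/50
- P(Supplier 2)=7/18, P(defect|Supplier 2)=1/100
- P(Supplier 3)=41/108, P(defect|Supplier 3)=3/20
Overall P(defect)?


P(B) = Σ P(B|Aᵢ)×P(Aᵢ)
  3/50×25/108 = 1/72
  1/100×7/18 = 7/1800
  3/20×41/108 = 41/720
Sum = 269/3600

P(defect) = 269/3600 ≈ 7.47%


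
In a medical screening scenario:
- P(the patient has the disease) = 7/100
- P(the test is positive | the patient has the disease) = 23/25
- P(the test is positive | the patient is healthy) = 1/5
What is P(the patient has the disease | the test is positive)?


Using Bayes' theorem:
P(A|B) = P(B|A)·P(A) / P(B)

P(the test is positive) = 23/25 × 7/100 + 1/5 × 93/100
= 161/2500 + 93/500 = 313/1250

P(the patient has the disease|the test is positive) = (161/2500) / (313/1250) = 161/626

P(the patient has the disease|the test is positive) = 161/626 ≈ 25.72%


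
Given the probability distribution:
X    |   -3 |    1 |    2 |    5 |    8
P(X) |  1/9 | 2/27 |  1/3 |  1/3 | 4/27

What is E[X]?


E[X] = Σ x·P(X=x)
= (-3)×(1/9) + (1)×(2/27) + (2)×(1/3) + (5)×(1/3) + (8)×(4/27)
= 88/27

E[X] = 88/27


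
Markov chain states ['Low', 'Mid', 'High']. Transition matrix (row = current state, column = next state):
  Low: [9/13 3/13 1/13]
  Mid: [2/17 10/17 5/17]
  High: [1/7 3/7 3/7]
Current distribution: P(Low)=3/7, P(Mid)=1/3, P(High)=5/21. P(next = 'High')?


P(next=High) = Σᵢ P(now=i)×P(i→High)
= 3/7×1/13 + 1/3×5/17 + 5/21×3/7
= 3/91 + 5/51 + 5/49 = 7571/32487

P = 7571/32487 ≈ 0.2330


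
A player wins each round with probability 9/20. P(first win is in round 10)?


Geometric: P(X=10) = (1-p)^(k-1)×p = (11/20)^9×9/20 = 21221529219/10240000000000

P(X=10) = 21221529219/10240000000000 ≈ 0.21%


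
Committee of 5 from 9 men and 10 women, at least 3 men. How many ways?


Count by #men:
  3M,2W: C(9,3)×C(10,2)=3780
  4M,1W: C(9,4)×C(10,1)=1260
  5M,0W: C(9,5)×C(10,0)=126
Total = 5166

5166


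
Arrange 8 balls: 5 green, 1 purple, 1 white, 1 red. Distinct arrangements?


8!/(5!×1!×1!×1!) = 336

336
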